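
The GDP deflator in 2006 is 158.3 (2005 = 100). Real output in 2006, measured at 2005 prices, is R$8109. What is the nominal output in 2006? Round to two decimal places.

12836.55

Nominal = Real × (Index/100) = 8109 × (158.3/100)
        = 8109 × 1.583 = 12836.5470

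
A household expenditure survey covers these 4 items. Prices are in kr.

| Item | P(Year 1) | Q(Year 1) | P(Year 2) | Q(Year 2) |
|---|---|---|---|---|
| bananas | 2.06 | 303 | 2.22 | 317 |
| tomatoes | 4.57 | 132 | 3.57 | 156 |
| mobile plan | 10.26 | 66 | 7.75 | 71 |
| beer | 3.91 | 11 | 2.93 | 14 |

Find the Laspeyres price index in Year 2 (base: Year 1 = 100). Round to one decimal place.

Laspeyres price index uses base-period quantities as weights.
ΣP(Year 2)·Q(Year 1) = 2.22×303 + 3.57×132 + 7.75×66 + 2.93×11 = 672.66 + 471.24 + 511.5 + 32.23 = 1687.63
ΣP(Year 1)·Q(Year 1) = 2.06×303 + 4.57×132 + 10.26×66 + 3.91×11 = 624.18 + 603.24 + 677.16 + 43.01 = 1947.59
Index = 1687.63 / 1947.59 × 100 = 86.6522

86.7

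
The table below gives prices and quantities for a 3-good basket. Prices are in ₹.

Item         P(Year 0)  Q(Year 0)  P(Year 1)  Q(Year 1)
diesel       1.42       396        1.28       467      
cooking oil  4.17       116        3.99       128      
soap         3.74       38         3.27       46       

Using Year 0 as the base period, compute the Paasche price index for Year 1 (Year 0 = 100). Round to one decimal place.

Paasche price index uses current-period quantities as weights.
ΣP(Year 1)·Q(Year 1) = 1.28×467 + 3.99×128 + 3.27×46 = 597.76 + 510.72 + 150.42 = 1258.9
ΣP(Year 0)·Q(Year 1) = 1.42×467 + 4.17×128 + 3.74×46 = 663.14 + 533.76 + 172.04 = 1368.94
Index = 1258.9 / 1368.94 × 100 = 91.9617

92.0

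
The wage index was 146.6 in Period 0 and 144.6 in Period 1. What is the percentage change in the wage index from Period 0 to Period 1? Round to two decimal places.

Change = (144.6 − 146.6) / 146.6 × 100
       = -2.0 / 146.6 × 100 = -1.3643%

-1.36%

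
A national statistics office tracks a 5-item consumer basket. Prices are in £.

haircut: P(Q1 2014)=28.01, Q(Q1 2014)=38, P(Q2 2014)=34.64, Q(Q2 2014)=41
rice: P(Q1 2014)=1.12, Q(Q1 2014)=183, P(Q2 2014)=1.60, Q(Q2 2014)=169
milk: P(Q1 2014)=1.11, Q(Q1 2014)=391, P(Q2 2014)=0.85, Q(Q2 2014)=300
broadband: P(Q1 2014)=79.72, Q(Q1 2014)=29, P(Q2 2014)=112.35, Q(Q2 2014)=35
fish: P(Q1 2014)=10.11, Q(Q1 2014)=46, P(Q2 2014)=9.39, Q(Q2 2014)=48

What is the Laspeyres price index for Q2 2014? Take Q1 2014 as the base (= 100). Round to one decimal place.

125.7

Laspeyres price index uses base-period quantities as weights.
ΣP(Q2 2014)·Q(Q1 2014) = 34.64×38 + 1.60×183 + 0.85×391 + 112.35×29 + 9.39×46 = 1316.32 + 292.8 + 332.35 + 3258.15 + 431.94 = 5631.56
ΣP(Q1 2014)·Q(Q1 2014) = 28.01×38 + 1.12×183 + 1.11×391 + 79.72×29 + 10.11×46 = 1064.38 + 204.96 + 434.01 + 2311.88 + 465.06 = 4480.29
Index = 5631.56 / 4480.29 × 100 = 125.6963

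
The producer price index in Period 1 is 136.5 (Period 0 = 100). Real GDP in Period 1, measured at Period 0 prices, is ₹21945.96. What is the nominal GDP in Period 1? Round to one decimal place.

Nominal = Real × (Index/100) = 21945.96 × (136.5/100)
        = 21945.96 × 1.365 = 29956.2354

29956.2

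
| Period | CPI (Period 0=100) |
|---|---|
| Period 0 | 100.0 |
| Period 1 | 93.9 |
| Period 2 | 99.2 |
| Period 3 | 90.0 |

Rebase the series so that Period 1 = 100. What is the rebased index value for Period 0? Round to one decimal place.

Rebased(Period 0) = 100.0 / 93.9 × 100 = 106.4963

106.5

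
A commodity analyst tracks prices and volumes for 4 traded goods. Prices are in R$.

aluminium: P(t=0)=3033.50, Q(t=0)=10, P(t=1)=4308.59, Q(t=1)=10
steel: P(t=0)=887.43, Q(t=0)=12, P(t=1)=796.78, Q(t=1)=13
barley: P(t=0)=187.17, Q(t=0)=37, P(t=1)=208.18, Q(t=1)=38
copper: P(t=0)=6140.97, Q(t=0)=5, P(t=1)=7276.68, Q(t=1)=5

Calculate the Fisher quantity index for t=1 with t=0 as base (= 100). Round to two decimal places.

101.20

Laspeyres component (base-period weights):
ΣP(t=0)Q(t=1) = 3033.50×10 + 887.43×13 + 187.17×38 + 6140.97×5 = 30335 + 11536.59 + 7112.46 + 30704.85 = 79688.9
ΣP(t=0)Q(t=0) = 3033.50×10 + 887.43×12 + 187.17×37 + 6140.97×5 = 30335 + 10649.16 + 6925.29 + 30704.85 = 78614.3
L = 79688.9 / 78614.3 × 100 = 101.3669
Paasche component (current-period weights):
ΣP(t=1)Q(t=1) = 4308.59×10 + 796.78×13 + 208.18×38 + 7276.68×5 = 43085.9 + 10358.14 + 7910.84 + 36383.4 = 97738.28
ΣP(t=1)Q(t=0) = 4308.59×10 + 796.78×12 + 208.18×37 + 7276.68×5 = 43085.9 + 9561.36 + 7702.66 + 36383.4 = 96733.32
P = 97738.28 / 96733.32 × 100 = 101.0389
Fisher = √(L × P) = √(101.3669 × 101.0389) = 101.2028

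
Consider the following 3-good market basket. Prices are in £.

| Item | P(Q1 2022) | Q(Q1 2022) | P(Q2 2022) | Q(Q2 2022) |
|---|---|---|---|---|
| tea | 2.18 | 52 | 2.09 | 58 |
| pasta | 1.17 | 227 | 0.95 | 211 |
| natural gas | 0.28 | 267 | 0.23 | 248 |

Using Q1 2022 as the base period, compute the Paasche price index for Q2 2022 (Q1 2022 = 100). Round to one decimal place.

85.5

Paasche price index uses current-period quantities as weights.
ΣP(Q2 2022)·Q(Q2 2022) = 2.09×58 + 0.95×211 + 0.23×248 = 121.22 + 200.45 + 57.04 = 378.71
ΣP(Q1 2022)·Q(Q2 2022) = 2.18×58 + 1.17×211 + 0.28×248 = 126.44 + 246.87 + 69.44 = 442.75
Index = 378.71 / 442.75 × 100 = 85.5359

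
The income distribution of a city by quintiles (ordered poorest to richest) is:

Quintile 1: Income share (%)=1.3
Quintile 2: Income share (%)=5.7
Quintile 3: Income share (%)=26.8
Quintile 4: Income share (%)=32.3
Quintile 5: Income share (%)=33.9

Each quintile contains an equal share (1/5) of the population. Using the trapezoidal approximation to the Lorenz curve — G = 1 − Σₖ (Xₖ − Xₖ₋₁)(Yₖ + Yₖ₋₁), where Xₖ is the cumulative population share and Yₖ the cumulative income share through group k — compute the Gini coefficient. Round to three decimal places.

Cumulative income shares Yₖ: 0.0130, 0.0700, 0.3380, 0.6610, 1.0000
Σ (Xₖ−Xₖ₋₁)(Yₖ+Yₖ₋₁) = (1/5)(0.0130+0.0000) + (1/5)(0.0700+0.0130) + (1/5)(0.3380+0.0700) + (1/5)(0.6610+0.3380) + (1/5)(1.0000+0.6610)
  = 0.0026 + 0.0166 + 0.0816 + 0.1998 + 0.3322 = 0.6328
G = 1 − 0.6328 = 0.3672

0.367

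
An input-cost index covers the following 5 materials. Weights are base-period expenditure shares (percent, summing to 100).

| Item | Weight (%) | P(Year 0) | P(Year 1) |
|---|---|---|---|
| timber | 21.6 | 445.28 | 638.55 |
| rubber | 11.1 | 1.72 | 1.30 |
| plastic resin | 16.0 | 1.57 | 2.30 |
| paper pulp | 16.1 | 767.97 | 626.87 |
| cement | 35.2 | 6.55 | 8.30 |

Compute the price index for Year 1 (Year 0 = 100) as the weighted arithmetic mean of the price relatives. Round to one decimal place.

timber: 21.6 × (638.55/445.28) = 21.6 × 1.434042 = 30.9753
rubber: 11.1 × (1.30/1.72) = 11.1 × 0.755814 = 8.3895
plastic resin: 16.0 × (2.30/1.57) = 16.0 × 1.464968 = 23.4395
paper pulp: 16.1 × (626.87/767.97) = 16.1 × 0.816269 = 13.1419
cement: 35.2 × (8.30/6.55) = 35.2 × 1.267176 = 44.6046
Index = Σ wᵢ·(p₁ᵢ/p₀ᵢ) = 30.9753 + 8.3895 + 23.4395 + 13.1419 + 44.6046 = 120.5508

120.6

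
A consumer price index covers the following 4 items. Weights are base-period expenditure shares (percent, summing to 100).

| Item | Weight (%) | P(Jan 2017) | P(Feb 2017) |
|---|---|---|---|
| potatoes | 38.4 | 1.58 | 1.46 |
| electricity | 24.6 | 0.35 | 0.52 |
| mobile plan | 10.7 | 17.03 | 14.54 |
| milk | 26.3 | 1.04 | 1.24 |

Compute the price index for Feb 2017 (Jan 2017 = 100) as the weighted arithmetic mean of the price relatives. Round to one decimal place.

112.5

potatoes: 38.4 × (1.46/1.58) = 38.4 × 0.924051 = 35.4835
electricity: 24.6 × (0.52/0.35) = 24.6 × 1.485714 = 36.5486
mobile plan: 10.7 × (14.54/17.03) = 10.7 × 0.853787 = 9.1355
milk: 26.3 × (1.24/1.04) = 26.3 × 1.192308 = 31.3577
Index = Σ wᵢ·(p₁ᵢ/p₀ᵢ) = 35.4835 + 36.5486 + 9.1355 + 31.3577 = 112.5253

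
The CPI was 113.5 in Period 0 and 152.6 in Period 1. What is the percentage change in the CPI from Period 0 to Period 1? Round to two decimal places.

34.45%

Change = (152.6 − 113.5) / 113.5 × 100
       = 39.1 / 113.5 × 100 = 34.4493%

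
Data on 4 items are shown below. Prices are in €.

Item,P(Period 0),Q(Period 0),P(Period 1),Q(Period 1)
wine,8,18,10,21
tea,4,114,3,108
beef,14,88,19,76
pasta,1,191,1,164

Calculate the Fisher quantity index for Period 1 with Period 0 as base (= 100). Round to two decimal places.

Laspeyres component (base-period weights):
ΣP(Period 0)Q(Period 1) = 8×21 + 4×108 + 14×76 + 1×164 = 168 + 432 + 1064 + 164 = 1828
ΣP(Period 0)Q(Period 0) = 8×18 + 4×114 + 14×88 + 1×191 = 144 + 456 + 1232 + 191 = 2023
L = 1828 / 2023 × 100 = 90.3609
Paasche component (current-period weights):
ΣP(Period 1)Q(Period 1) = 10×21 + 3×108 + 19×76 + 1×164 = 210 + 324 + 1444 + 164 = 2142
ΣP(Period 1)Q(Period 0) = 10×18 + 3×114 + 19×88 + 1×191 = 180 + 342 + 1672 + 191 = 2385
P = 2142 / 2385 × 100 = 89.8113
Fisher = √(L × P) = √(90.3609 × 89.8113) = 90.0857

90.09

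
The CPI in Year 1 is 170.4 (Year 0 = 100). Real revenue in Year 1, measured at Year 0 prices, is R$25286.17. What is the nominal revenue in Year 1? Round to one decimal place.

Nominal = Real × (Index/100) = 25286.17 × (170.4/100)
        = 25286.17 × 1.704 = 43087.6337

43087.6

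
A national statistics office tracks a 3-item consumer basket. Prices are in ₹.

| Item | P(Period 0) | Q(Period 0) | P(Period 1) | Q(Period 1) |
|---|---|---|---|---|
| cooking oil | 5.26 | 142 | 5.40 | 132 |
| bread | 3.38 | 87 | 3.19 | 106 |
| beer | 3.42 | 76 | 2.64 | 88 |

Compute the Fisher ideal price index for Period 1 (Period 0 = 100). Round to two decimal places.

95.25

Laspeyres component (base-period weights):
ΣP(Period 1)Q(Period 0) = 5.40×142 + 3.19×87 + 2.64×76 = 766.8 + 277.53 + 200.64 = 1244.97
ΣP(Period 0)Q(Period 0) = 5.26×142 + 3.38×87 + 3.42×76 = 746.92 + 294.06 + 259.92 = 1300.9
L = 1244.97 / 1300.9 × 100 = 95.7007
Paasche component (current-period weights):
ΣP(Period 1)Q(Period 1) = 5.40×132 + 3.19×106 + 2.64×88 = 712.8 + 338.14 + 232.32 = 1283.26
ΣP(Period 0)Q(Period 1) = 5.26×132 + 3.38×106 + 3.42×88 = 694.32 + 358.28 + 300.96 = 1353.56
P = 1283.26 / 1353.56 × 100 = 94.8063
Fisher = √(L × P) = √(95.7007 × 94.8063) = 95.2524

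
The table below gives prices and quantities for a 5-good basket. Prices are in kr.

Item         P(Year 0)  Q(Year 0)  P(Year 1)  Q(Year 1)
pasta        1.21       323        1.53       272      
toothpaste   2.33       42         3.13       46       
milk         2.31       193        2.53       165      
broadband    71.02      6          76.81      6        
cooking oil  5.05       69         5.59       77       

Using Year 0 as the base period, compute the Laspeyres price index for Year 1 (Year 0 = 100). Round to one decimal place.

Laspeyres price index uses base-period quantities as weights.
ΣP(Year 1)·Q(Year 0) = 1.53×323 + 3.13×42 + 2.53×193 + 76.81×6 + 5.59×69 = 494.19 + 131.46 + 488.29 + 460.86 + 385.71 = 1960.51
ΣP(Year 0)·Q(Year 0) = 1.21×323 + 2.33×42 + 2.31×193 + 71.02×6 + 5.05×69 = 390.83 + 97.86 + 445.83 + 426.12 + 348.45 = 1709.09
Index = 1960.51 / 1709.09 × 100 = 114.7108

114.7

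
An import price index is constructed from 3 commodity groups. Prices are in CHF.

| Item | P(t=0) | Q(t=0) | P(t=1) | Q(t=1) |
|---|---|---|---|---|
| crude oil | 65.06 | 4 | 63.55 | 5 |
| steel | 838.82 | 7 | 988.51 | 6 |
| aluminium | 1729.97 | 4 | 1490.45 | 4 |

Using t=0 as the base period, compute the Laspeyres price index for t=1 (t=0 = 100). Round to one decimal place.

100.6

Laspeyres price index uses base-period quantities as weights.
ΣP(t=1)·Q(t=0) = 63.55×4 + 988.51×7 + 1490.45×4 = 254.2 + 6919.57 + 5961.8 = 13135.57
ΣP(t=0)·Q(t=0) = 65.06×4 + 838.82×7 + 1729.97×4 = 260.24 + 5871.74 + 6919.88 = 13051.86
Index = 13135.57 / 13051.86 × 100 = 100.6414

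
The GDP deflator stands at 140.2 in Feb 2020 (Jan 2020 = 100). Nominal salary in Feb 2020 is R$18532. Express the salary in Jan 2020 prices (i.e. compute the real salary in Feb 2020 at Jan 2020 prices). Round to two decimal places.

Real = Nominal ÷ (Index/100) = 18532 ÷ (140.2/100)
     = 18532 ÷ 1.402 = 13218.2596

13218.26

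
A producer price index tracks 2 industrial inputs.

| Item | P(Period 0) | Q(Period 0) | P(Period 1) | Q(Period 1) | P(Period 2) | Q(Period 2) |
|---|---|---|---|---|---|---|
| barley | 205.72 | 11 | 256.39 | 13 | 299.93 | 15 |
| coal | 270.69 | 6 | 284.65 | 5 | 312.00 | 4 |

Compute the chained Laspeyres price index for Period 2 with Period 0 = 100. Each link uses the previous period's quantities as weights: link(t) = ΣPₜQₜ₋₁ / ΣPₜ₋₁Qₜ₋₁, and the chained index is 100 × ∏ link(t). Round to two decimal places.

133.71

Link Period 0→Period 1:
ΣP(Period 1)Q(Period 0) = 256.39×11 + 284.65×6 = 2820.29 + 1707.9 = 4528.19
ΣP(Period 0)Q(Period 0) = 205.72×11 + 270.69×6 = 2262.92 + 1624.14 = 3887.06
link = 4528.19/3887.06 = 1.164940
Link Period 1→Period 2:
ΣP(Period 2)Q(Period 1) = 299.93×13 + 312.00×5 = 3899.09 + 1560 = 5459.09
ΣP(Period 1)Q(Period 1) = 256.39×13 + 284.65×5 = 3333.07 + 1423.25 = 4756.32
link = 5459.09/4756.32 = 1.147755
Chained index = 100 × 1.164940 × 1.147755 = 133.7065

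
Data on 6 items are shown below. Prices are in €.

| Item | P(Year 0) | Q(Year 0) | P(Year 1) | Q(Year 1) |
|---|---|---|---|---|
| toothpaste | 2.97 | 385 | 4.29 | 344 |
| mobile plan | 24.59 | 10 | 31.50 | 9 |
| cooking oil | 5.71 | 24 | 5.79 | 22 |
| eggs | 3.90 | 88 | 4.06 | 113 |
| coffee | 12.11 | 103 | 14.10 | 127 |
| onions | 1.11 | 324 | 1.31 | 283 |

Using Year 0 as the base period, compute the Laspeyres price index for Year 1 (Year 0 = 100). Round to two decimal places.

Laspeyres price index uses base-period quantities as weights.
ΣP(Year 1)·Q(Year 0) = 4.29×385 + 31.50×10 + 5.79×24 + 4.06×88 + 14.10×103 + 1.31×324 = 1651.65 + 315 + 138.96 + 357.28 + 1452.3 + 424.44 = 4339.63
ΣP(Year 0)·Q(Year 0) = 2.97×385 + 24.59×10 + 5.71×24 + 3.90×88 + 12.11×103 + 1.11×324 = 1143.45 + 245.9 + 137.04 + 343.2 + 1247.33 + 359.64 = 3476.56
Index = 4339.63 / 3476.56 × 100 = 124.8254

124.83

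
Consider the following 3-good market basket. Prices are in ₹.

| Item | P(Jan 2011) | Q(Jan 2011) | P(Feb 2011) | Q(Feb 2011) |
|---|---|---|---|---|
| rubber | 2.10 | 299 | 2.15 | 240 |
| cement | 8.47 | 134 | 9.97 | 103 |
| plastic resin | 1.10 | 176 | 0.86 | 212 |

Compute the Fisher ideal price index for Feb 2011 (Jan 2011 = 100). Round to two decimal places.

108.03

Laspeyres component (base-period weights):
ΣP(Feb 2011)Q(Jan 2011) = 2.15×299 + 9.97×134 + 0.86×176 = 642.85 + 1335.98 + 151.36 = 2130.19
ΣP(Jan 2011)Q(Jan 2011) = 2.10×299 + 8.47×134 + 1.10×176 = 627.9 + 1134.98 + 193.6 = 1956.48
L = 2130.19 / 1956.48 × 100 = 108.8787
Paasche component (current-period weights):
ΣP(Feb 2011)Q(Feb 2011) = 2.15×240 + 9.97×103 + 0.86×212 = 516 + 1026.91 + 182.32 = 1725.23
ΣP(Jan 2011)Q(Feb 2011) = 2.10×240 + 8.47×103 + 1.10×212 = 504 + 872.41 + 233.2 = 1609.61
P = 1725.23 / 1609.61 × 100 = 107.1831
Fisher = √(L × P) = √(108.8787 × 107.1831) = 108.0276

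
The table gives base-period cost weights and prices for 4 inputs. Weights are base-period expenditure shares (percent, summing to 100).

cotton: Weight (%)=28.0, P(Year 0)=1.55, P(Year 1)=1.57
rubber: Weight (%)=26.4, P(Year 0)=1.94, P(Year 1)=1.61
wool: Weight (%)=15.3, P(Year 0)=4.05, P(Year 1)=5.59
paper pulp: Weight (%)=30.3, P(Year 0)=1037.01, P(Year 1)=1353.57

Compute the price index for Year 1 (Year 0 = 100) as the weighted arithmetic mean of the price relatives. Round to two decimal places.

cotton: 28.0 × (1.57/1.55) = 28.0 × 1.012903 = 28.3613
rubber: 26.4 × (1.61/1.94) = 26.4 × 0.829897 = 21.9093
wool: 15.3 × (5.59/4.05) = 15.3 × 1.380247 = 21.1178
paper pulp: 30.3 × (1353.57/1037.01) = 30.3 × 1.305262 = 39.5494
Index = Σ wᵢ·(p₁ᵢ/p₀ᵢ) = 28.3613 + 21.9093 + 21.1178 + 39.5494 = 110.9378

110.94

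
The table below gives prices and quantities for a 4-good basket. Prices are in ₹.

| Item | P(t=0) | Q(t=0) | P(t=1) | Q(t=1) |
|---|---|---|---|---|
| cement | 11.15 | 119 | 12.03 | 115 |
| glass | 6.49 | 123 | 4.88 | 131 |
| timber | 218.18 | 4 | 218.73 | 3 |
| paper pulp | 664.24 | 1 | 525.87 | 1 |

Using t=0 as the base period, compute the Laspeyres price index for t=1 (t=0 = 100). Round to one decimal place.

Laspeyres price index uses base-period quantities as weights.
ΣP(t=1)·Q(t=0) = 12.03×119 + 4.88×123 + 218.73×4 + 525.87×1 = 1431.57 + 600.24 + 874.92 + 525.87 = 3432.6
ΣP(t=0)·Q(t=0) = 11.15×119 + 6.49×123 + 218.18×4 + 664.24×1 = 1326.85 + 798.27 + 872.72 + 664.24 = 3662.08
Index = 3432.6 / 3662.08 × 100 = 93.7336

93.7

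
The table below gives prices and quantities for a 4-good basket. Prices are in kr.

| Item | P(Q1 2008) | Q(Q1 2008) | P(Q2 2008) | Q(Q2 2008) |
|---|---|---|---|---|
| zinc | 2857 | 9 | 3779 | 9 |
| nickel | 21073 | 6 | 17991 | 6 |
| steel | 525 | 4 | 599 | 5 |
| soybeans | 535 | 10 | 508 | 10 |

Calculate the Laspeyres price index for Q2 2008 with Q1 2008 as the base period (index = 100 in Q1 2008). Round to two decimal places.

93.63

Laspeyres price index uses base-period quantities as weights.
ΣP(Q2 2008)·Q(Q1 2008) = 3779×9 + 17991×6 + 599×4 + 508×10 = 34011 + 107946 + 2396 + 5080 = 149433
ΣP(Q1 2008)·Q(Q1 2008) = 2857×9 + 21073×6 + 525×4 + 535×10 = 25713 + 126438 + 2100 + 5350 = 159601
Index = 149433 / 159601 × 100 = 93.6291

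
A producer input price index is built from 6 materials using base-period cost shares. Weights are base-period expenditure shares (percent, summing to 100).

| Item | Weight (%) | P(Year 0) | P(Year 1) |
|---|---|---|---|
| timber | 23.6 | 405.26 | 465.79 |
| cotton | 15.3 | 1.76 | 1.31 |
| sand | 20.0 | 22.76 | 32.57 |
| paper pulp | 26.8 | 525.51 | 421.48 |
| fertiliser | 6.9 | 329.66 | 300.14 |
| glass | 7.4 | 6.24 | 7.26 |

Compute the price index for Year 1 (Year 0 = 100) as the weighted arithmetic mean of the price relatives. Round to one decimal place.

timber: 23.6 × (465.79/405.26) = 23.6 × 1.149361 = 27.1249
cotton: 15.3 × (1.31/1.76) = 15.3 × 0.744318 = 11.3881
sand: 20.0 × (32.57/22.76) = 20.0 × 1.431019 = 28.6204
paper pulp: 26.8 × (421.48/525.51) = 26.8 × 0.802040 = 21.4947
fertiliser: 6.9 × (300.14/329.66) = 6.9 × 0.910453 = 6.2821
glass: 7.4 × (7.26/6.24) = 7.4 × 1.163462 = 8.6096
Index = Σ wᵢ·(p₁ᵢ/p₀ᵢ) = 27.1249 + 11.3881 + 28.6204 + 21.4947 + 6.2821 + 8.6096 = 103.5198

103.5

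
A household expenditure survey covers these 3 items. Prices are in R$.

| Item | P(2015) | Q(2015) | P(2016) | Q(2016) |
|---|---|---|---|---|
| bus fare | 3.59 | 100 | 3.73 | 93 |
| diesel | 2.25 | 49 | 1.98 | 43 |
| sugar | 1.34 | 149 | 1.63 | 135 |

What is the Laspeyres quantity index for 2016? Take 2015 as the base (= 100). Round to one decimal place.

91.4

Laspeyres quantity index uses base-period prices as weights.
ΣP(2015)·Q(2016) = 3.59×93 + 2.25×43 + 1.34×135 = 333.87 + 96.75 + 180.9 = 611.52
ΣP(2015)·Q(2015) = 3.59×100 + 2.25×49 + 1.34×149 = 359 + 110.25 + 199.66 = 668.91
Index = 611.52 / 668.91 × 100 = 91.4204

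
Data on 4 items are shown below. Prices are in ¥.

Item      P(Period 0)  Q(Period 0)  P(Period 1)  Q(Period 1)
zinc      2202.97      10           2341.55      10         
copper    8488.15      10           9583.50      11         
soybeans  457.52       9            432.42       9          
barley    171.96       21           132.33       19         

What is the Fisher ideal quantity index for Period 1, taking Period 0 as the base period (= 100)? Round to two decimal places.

107.25

Laspeyres component (base-period weights):
ΣP(Period 0)Q(Period 1) = 2202.97×10 + 8488.15×11 + 457.52×9 + 171.96×19 = 22029.7 + 93369.65 + 4117.68 + 3267.24 = 122784.27
ΣP(Period 0)Q(Period 0) = 2202.97×10 + 8488.15×10 + 457.52×9 + 171.96×21 = 22029.7 + 84881.5 + 4117.68 + 3611.16 = 114640.04
L = 122784.27 / 114640.04 × 100 = 107.1042
Paasche component (current-period weights):
ΣP(Period 1)Q(Period 1) = 2341.55×10 + 9583.50×11 + 432.42×9 + 132.33×19 = 23415.5 + 105418.5 + 3891.78 + 2514.27 = 135240.05
ΣP(Period 1)Q(Period 0) = 2341.55×10 + 9583.50×10 + 432.42×9 + 132.33×21 = 23415.5 + 95835 + 3891.78 + 2778.93 = 125921.21
P = 135240.05 / 125921.21 × 100 = 107.4005
Fisher = √(L × P) = √(107.1042 × 107.4005) = 107.2523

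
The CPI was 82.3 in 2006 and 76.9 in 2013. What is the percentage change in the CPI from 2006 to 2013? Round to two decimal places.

-6.56%

Change = (76.9 − 82.3) / 82.3 × 100
       = -5.4 / 82.3 × 100 = -6.5614%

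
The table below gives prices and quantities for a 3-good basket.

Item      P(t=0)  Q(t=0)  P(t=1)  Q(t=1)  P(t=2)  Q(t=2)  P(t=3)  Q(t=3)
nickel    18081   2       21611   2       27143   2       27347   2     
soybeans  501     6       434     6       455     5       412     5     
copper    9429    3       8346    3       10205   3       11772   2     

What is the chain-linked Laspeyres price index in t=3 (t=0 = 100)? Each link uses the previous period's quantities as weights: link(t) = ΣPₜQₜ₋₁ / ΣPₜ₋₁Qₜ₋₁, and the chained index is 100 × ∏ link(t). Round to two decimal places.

Link t=0→t=1:
ΣP(t=1)Q(t=0) = 21611×2 + 434×6 + 8346×3 = 43222 + 2604 + 25038 = 70864
ΣP(t=0)Q(t=0) = 18081×2 + 501×6 + 9429×3 = 36162 + 3006 + 28287 = 67455
link = 70864/67455 = 1.050537
Link t=1→t=2:
ΣP(t=2)Q(t=1) = 27143×2 + 455×6 + 10205×3 = 54286 + 2730 + 30615 = 87631
ΣP(t=1)Q(t=1) = 21611×2 + 434×6 + 8346×3 = 43222 + 2604 + 25038 = 70864
link = 87631/70864 = 1.236608
Link t=2→t=3:
ΣP(t=3)Q(t=2) = 27347×2 + 412×5 + 11772×3 = 54694 + 2060 + 35316 = 92070
ΣP(t=2)Q(t=2) = 27143×2 + 455×5 + 10205×3 = 54286 + 2275 + 30615 = 87176
link = 92070/87176 = 1.056139
Chained index = 100 × 1.050537 × 1.236608 × 1.056139 = 137.2034

137.20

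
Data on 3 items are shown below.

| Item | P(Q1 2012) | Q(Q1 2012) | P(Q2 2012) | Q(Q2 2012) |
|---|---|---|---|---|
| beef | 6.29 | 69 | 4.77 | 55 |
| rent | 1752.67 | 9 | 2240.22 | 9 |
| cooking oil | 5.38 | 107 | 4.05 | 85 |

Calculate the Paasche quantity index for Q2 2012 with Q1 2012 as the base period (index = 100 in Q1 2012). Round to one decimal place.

Paasche quantity index uses current-period prices as weights.
ΣP(Q2 2012)·Q(Q2 2012) = 4.77×55 + 2240.22×9 + 4.05×85 = 262.35 + 20161.98 + 344.25 = 20768.58
ΣP(Q2 2012)·Q(Q1 2012) = 4.77×69 + 2240.22×9 + 4.05×107 = 329.13 + 20161.98 + 433.35 = 20924.46
Index = 20768.58 / 20924.46 × 100 = 99.2550

99.3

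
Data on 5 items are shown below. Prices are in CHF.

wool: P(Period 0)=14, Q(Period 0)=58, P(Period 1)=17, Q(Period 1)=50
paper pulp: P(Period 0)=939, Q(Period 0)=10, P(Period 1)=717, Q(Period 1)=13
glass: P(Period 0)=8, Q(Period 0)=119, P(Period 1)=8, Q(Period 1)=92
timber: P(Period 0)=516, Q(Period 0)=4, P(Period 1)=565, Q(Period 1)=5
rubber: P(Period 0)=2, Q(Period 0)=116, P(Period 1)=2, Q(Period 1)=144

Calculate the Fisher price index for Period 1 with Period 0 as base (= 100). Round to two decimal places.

85.58

Laspeyres component (base-period weights):
ΣP(Period 1)Q(Period 0) = 17×58 + 717×10 + 8×119 + 565×4 + 2×116 = 986 + 7170 + 952 + 2260 + 232 = 11600
ΣP(Period 0)Q(Period 0) = 14×58 + 939×10 + 8×119 + 516×4 + 2×116 = 812 + 9390 + 952 + 2064 + 232 = 13450
L = 11600 / 13450 × 100 = 86.2454
Paasche component (current-period weights):
ΣP(Period 1)Q(Period 1) = 17×50 + 717×13 + 8×92 + 565×5 + 2×144 = 850 + 9321 + 736 + 2825 + 288 = 14020
ΣP(Period 0)Q(Period 1) = 14×50 + 939×13 + 8×92 + 516×5 + 2×144 = 700 + 12207 + 736 + 2580 + 288 = 16511
P = 14020 / 16511 × 100 = 84.9131
Fisher = √(L × P) = √(86.2454 × 84.9131) = 85.5766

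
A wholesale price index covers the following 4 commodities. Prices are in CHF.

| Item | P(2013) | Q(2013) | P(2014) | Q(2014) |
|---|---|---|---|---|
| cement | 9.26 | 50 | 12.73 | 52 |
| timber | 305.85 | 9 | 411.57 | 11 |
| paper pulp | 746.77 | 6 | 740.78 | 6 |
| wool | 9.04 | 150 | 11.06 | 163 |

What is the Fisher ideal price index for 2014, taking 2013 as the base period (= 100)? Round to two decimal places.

116.04

Laspeyres component (base-period weights):
ΣP(2014)Q(2013) = 12.73×50 + 411.57×9 + 740.78×6 + 11.06×150 = 636.5 + 3704.13 + 4444.68 + 1659 = 10444.31
ΣP(2013)Q(2013) = 9.26×50 + 305.85×9 + 746.77×6 + 9.04×150 = 463 + 2752.65 + 4480.62 + 1356 = 9052.27
L = 10444.31 / 9052.27 × 100 = 115.3778
Paasche component (current-period weights):
ΣP(2014)Q(2014) = 12.73×52 + 411.57×11 + 740.78×6 + 11.06×163 = 661.96 + 4527.27 + 4444.68 + 1802.78 = 11436.69
ΣP(2013)Q(2014) = 9.26×52 + 305.85×11 + 746.77×6 + 9.04×163 = 481.52 + 3364.35 + 4480.62 + 1473.52 = 9800.01
P = 11436.69 / 9800.01 × 100 = 116.7008
Fisher = √(L × P) = √(115.3778 × 116.7008) = 116.0374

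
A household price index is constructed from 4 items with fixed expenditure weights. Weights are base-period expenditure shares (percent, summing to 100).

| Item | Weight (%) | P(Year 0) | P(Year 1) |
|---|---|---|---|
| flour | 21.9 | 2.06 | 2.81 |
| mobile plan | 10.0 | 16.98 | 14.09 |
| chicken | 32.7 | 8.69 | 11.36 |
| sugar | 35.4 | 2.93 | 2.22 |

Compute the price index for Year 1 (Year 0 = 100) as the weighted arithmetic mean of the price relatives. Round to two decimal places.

flour: 21.9 × (2.81/2.06) = 21.9 × 1.364078 = 29.8733
mobile plan: 10.0 × (14.09/16.98) = 10.0 × 0.829800 = 8.2980
chicken: 32.7 × (11.36/8.69) = 32.7 × 1.307250 = 42.7471
sugar: 35.4 × (2.22/2.93) = 35.4 × 0.757679 = 26.8218
Index = Σ wᵢ·(p₁ᵢ/p₀ᵢ) = 29.8733 + 8.2980 + 42.7471 + 26.8218 = 107.7402

107.74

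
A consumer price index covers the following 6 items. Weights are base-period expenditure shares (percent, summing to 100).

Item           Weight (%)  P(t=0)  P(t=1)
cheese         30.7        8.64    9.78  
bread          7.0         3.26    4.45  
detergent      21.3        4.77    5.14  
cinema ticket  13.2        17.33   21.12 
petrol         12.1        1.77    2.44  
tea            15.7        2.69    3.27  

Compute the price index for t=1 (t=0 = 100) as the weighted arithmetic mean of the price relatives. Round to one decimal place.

119.1

cheese: 30.7 × (9.78/8.64) = 30.7 × 1.131944 = 34.7507
bread: 7.0 × (4.45/3.26) = 7.0 × 1.365031 = 9.5552
detergent: 21.3 × (5.14/4.77) = 21.3 × 1.077568 = 22.9522
cinema ticket: 13.2 × (21.12/17.33) = 13.2 × 1.218696 = 16.0868
petrol: 12.1 × (2.44/1.77) = 12.1 × 1.378531 = 16.6802
tea: 15.7 × (3.27/2.69) = 15.7 × 1.215613 = 19.0851
Index = Σ wᵢ·(p₁ᵢ/p₀ᵢ) = 34.7507 + 9.5552 + 22.9522 + 16.0868 + 16.6802 + 19.0851 = 119.1103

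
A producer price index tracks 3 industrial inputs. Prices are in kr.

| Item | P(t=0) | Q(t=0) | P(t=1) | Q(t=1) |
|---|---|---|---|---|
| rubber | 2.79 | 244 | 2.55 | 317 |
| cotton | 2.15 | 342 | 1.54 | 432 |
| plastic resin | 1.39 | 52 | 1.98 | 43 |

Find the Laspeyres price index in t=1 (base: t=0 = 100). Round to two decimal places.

84.11

Laspeyres price index uses base-period quantities as weights.
ΣP(t=1)·Q(t=0) = 2.55×244 + 1.54×342 + 1.98×52 = 622.2 + 526.68 + 102.96 = 1251.84
ΣP(t=0)·Q(t=0) = 2.79×244 + 2.15×342 + 1.39×52 = 680.76 + 735.3 + 72.28 = 1488.34
Index = 1251.84 / 1488.34 × 100 = 84.1098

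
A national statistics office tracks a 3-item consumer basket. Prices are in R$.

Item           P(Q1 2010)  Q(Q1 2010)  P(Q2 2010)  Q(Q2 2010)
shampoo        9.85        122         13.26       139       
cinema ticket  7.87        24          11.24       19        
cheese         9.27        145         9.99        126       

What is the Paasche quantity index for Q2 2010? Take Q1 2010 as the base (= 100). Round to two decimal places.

Paasche quantity index uses current-period prices as weights.
ΣP(Q2 2010)·Q(Q2 2010) = 13.26×139 + 11.24×19 + 9.99×126 = 1843.14 + 213.56 + 1258.74 = 3315.44
ΣP(Q2 2010)·Q(Q1 2010) = 13.26×122 + 11.24×24 + 9.99×145 = 1617.72 + 269.76 + 1448.55 = 3336.03
Index = 3315.44 / 3336.03 × 100 = 99.3828

99.38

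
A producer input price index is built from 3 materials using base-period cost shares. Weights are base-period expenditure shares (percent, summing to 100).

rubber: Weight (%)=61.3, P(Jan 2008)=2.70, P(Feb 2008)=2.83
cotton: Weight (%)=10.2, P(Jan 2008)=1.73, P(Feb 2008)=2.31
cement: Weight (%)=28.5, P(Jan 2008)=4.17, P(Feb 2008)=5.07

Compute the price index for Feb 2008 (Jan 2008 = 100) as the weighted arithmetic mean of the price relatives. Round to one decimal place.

rubber: 61.3 × (2.83/2.70) = 61.3 × 1.048148 = 64.2515
cotton: 10.2 × (2.31/1.73) = 10.2 × 1.335260 = 13.6197
cement: 28.5 × (5.07/4.17) = 28.5 × 1.215827 = 34.6511
Index = Σ wᵢ·(p₁ᵢ/p₀ᵢ) = 64.2515 + 13.6197 + 34.6511 = 112.5222

112.5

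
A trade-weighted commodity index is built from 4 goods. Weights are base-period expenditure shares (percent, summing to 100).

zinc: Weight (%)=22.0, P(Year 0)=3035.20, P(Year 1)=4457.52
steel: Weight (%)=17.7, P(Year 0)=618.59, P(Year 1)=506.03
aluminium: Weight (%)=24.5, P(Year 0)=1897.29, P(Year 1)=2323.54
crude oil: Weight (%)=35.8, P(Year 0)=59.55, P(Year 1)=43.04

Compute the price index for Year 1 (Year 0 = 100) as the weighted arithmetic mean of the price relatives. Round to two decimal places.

102.67

zinc: 22.0 × (4457.52/3035.20) = 22.0 × 1.468608 = 32.3094
steel: 17.7 × (506.03/618.59) = 17.7 × 0.818038 = 14.4793
aluminium: 24.5 × (2323.54/1897.29) = 24.5 × 1.224663 = 30.0042
crude oil: 35.8 × (43.04/59.55) = 35.8 × 0.722754 = 25.8746
Index = Σ wᵢ·(p₁ᵢ/p₀ᵢ) = 32.3094 + 14.4793 + 30.0042 + 25.8746 = 102.6675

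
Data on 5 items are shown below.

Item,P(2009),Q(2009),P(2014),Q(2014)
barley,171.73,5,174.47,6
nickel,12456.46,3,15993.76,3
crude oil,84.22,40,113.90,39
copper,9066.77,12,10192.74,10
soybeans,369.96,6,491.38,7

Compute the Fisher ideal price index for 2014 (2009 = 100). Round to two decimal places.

Laspeyres component (base-period weights):
ΣP(2014)Q(2009) = 174.47×5 + 15993.76×3 + 113.90×40 + 10192.74×12 + 491.38×6 = 872.35 + 47981.28 + 4556 + 122312.88 + 2948.28 = 178670.79
ΣP(2009)Q(2009) = 171.73×5 + 12456.46×3 + 84.22×40 + 9066.77×12 + 369.96×6 = 858.65 + 37369.38 + 3368.8 + 108801.24 + 2219.76 = 152617.83
L = 178670.79 / 152617.83 × 100 = 117.0707
Paasche component (current-period weights):
ΣP(2014)Q(2014) = 174.47×6 + 15993.76×3 + 113.90×39 + 10192.74×10 + 491.38×7 = 1046.82 + 47981.28 + 4442.1 + 101927.4 + 3439.66 = 158837.26
ΣP(2009)Q(2014) = 171.73×6 + 12456.46×3 + 84.22×39 + 9066.77×10 + 369.96×7 = 1030.38 + 37369.38 + 3284.58 + 90667.7 + 2589.72 = 134941.76
P = 158837.26 / 134941.76 × 100 = 117.7080
Fisher = √(L × P) = √(117.0707 × 117.7080) = 117.3889

117.39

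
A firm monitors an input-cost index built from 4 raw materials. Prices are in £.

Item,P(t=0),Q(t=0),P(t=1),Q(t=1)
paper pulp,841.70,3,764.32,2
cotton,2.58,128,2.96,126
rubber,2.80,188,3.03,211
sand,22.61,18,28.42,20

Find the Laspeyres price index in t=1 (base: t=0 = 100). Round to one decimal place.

99.1

Laspeyres price index uses base-period quantities as weights.
ΣP(t=1)·Q(t=0) = 764.32×3 + 2.96×128 + 3.03×188 + 28.42×18 = 2292.96 + 378.88 + 569.64 + 511.56 = 3753.04
ΣP(t=0)·Q(t=0) = 841.70×3 + 2.58×128 + 2.80×188 + 22.61×18 = 2525.1 + 330.24 + 526.4 + 406.98 = 3788.72
Index = 3753.04 / 3788.72 × 100 = 99.0583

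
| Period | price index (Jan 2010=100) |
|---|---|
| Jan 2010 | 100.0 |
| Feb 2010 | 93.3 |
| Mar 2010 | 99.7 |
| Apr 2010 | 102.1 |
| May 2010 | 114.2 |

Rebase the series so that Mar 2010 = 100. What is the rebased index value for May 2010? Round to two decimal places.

Rebased(May 2010) = 114.2 / 99.7 × 100 = 114.5436

114.54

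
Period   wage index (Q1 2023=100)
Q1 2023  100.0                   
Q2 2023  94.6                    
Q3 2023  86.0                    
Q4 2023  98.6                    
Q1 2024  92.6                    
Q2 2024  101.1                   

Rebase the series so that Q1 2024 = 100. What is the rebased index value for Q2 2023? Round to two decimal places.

Rebased(Q2 2023) = 94.6 / 92.6 × 100 = 102.1598

102.16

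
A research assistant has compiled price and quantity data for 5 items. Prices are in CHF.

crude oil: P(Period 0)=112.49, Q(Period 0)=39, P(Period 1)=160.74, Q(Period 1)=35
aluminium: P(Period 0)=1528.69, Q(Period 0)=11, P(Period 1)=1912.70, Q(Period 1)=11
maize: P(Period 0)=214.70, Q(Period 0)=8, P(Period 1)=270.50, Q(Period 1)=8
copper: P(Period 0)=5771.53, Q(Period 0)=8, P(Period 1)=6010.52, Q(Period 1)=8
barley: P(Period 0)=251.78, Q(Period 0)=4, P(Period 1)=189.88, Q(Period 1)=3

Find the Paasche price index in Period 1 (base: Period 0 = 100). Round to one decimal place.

111.7

Paasche price index uses current-period quantities as weights.
ΣP(Period 1)·Q(Period 1) = 160.74×35 + 1912.70×11 + 270.50×8 + 6010.52×8 + 189.88×3 = 5625.9 + 21039.7 + 2164 + 48084.16 + 569.64 = 77483.4
ΣP(Period 0)·Q(Period 1) = 112.49×35 + 1528.69×11 + 214.70×8 + 5771.53×8 + 251.78×3 = 3937.15 + 16815.59 + 1717.6 + 46172.24 + 755.34 = 69397.92
Index = 77483.4 / 69397.92 × 100 = 111.6509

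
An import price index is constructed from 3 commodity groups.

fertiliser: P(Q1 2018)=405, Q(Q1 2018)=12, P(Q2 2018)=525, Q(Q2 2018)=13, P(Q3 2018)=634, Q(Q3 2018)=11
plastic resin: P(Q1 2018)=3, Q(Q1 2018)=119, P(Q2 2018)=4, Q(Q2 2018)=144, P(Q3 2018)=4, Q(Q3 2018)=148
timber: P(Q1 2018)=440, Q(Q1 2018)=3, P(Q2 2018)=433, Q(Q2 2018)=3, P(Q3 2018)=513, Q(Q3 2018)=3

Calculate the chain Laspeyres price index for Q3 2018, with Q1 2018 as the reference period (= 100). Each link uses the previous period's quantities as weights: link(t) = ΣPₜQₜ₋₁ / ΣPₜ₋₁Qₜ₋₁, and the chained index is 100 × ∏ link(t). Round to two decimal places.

Link Q1 2018→Q2 2018:
ΣP(Q2 2018)Q(Q1 2018) = 525×12 + 4×119 + 433×3 = 6300 + 476 + 1299 = 8075
ΣP(Q1 2018)Q(Q1 2018) = 405×12 + 3×119 + 440×3 = 4860 + 357 + 1320 = 6537
link = 8075/6537 = 1.235276
Link Q2 2018→Q3 2018:
ΣP(Q3 2018)Q(Q2 2018) = 634×13 + 4×144 + 513×3 = 8242 + 576 + 1539 = 10357
ΣP(Q2 2018)Q(Q2 2018) = 525×13 + 4×144 + 433×3 = 6825 + 576 + 1299 = 8700
link = 10357/8700 = 1.190460
Chained index = 100 × 1.235276 × 1.190460 = 147.0547

147.05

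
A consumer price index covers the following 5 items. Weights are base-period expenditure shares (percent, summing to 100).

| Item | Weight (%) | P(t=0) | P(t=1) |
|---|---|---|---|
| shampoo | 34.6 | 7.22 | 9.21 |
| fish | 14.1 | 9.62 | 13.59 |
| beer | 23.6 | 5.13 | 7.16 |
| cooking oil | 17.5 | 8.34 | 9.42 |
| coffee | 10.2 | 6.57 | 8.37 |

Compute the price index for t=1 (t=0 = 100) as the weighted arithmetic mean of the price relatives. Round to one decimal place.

129.8

shampoo: 34.6 × (9.21/7.22) = 34.6 × 1.275623 = 44.1366
fish: 14.1 × (13.59/9.62) = 14.1 × 1.412682 = 19.9188
beer: 23.6 × (7.16/5.13) = 23.6 × 1.395712 = 32.9388
cooking oil: 17.5 × (9.42/8.34) = 17.5 × 1.129496 = 19.7662
coffee: 10.2 × (8.37/6.57) = 10.2 × 1.273973 = 12.9945
Index = Σ wᵢ·(p₁ᵢ/p₀ᵢ) = 44.1366 + 19.9188 + 32.9388 + 19.7662 + 12.9945 = 129.7549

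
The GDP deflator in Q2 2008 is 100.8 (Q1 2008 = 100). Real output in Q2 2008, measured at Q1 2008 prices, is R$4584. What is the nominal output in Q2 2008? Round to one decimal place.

Nominal = Real × (Index/100) = 4584 × (100.8/100)
        = 4584 × 1.008 = 4620.6720

4620.7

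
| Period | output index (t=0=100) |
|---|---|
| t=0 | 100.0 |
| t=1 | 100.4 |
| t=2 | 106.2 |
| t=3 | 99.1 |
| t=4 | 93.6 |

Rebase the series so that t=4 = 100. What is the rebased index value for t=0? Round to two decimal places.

Rebased(t=0) = 100.0 / 93.6 × 100 = 106.8376

106.84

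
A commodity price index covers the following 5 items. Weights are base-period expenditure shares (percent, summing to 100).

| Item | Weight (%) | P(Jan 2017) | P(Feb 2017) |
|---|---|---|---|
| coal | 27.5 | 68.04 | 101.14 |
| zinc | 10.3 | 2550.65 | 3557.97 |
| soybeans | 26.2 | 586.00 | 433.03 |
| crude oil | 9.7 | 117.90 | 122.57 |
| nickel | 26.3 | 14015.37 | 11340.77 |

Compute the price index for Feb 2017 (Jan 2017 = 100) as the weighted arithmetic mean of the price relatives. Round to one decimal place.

coal: 27.5 × (101.14/68.04) = 27.5 × 1.486479 = 40.8782
zinc: 10.3 × (3557.97/2550.65) = 10.3 × 1.394927 = 14.3677
soybeans: 26.2 × (433.03/586.00) = 26.2 × 0.738959 = 19.3607
crude oil: 9.7 × (122.57/117.90) = 9.7 × 1.039610 = 10.0842
nickel: 26.3 × (11340.77/14015.37) = 26.3 × 0.809167 = 21.2811
Index = Σ wᵢ·(p₁ᵢ/p₀ᵢ) = 40.8782 + 14.3677 + 19.3607 + 10.0842 + 21.2811 = 105.9719

106.0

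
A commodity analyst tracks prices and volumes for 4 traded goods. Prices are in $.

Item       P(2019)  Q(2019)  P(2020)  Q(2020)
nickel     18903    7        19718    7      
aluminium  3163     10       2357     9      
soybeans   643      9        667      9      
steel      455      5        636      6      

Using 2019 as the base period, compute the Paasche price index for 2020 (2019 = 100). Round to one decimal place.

99.9

Paasche price index uses current-period quantities as weights.
ΣP(2020)·Q(2020) = 19718×7 + 2357×9 + 667×9 + 636×6 = 138026 + 21213 + 6003 + 3816 = 169058
ΣP(2019)·Q(2020) = 18903×7 + 3163×9 + 643×9 + 455×6 = 132321 + 28467 + 5787 + 2730 = 169305
Index = 169058 / 169305 × 100 = 99.8541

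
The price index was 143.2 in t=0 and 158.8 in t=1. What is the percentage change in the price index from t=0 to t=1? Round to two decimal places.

Change = (158.8 − 143.2) / 143.2 × 100
       = 15.6 / 143.2 × 100 = 10.8939%

10.89%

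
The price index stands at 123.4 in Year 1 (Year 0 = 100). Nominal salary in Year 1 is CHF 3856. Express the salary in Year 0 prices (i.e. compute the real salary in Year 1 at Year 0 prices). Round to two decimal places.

3124.80

Real = Nominal ÷ (Index/100) = 3856 ÷ (123.4/100)
     = 3856 ÷ 1.234 = 3124.7974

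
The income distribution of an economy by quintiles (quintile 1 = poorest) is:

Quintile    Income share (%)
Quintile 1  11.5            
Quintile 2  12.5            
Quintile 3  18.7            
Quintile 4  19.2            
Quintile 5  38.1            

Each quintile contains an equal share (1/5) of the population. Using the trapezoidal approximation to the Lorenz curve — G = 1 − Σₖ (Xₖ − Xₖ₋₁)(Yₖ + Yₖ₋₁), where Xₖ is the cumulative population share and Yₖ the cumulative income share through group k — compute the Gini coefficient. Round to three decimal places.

Cumulative income shares Yₖ: 0.1150, 0.2400, 0.4270, 0.6190, 1.0000
Σ (Xₖ−Xₖ₋₁)(Yₖ+Yₖ₋₁) = (1/5)(0.1150+0.0000) + (1/5)(0.2400+0.1150) + (1/5)(0.4270+0.2400) + (1/5)(0.6190+0.4270) + (1/5)(1.0000+0.6190)
  = 0.0230 + 0.0710 + 0.1334 + 0.2092 + 0.3238 = 0.7604
G = 1 − 0.7604 = 0.2396

0.240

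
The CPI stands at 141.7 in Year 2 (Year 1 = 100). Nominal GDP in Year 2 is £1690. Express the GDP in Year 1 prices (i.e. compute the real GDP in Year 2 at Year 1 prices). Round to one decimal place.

Real = Nominal ÷ (Index/100) = 1690 ÷ (141.7/100)
     = 1690 ÷ 1.417 = 1192.6606

1192.7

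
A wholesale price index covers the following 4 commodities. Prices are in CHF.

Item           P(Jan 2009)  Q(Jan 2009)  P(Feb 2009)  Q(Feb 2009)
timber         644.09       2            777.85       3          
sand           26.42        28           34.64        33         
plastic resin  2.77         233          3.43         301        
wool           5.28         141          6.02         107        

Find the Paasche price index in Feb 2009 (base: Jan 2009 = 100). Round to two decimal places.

Paasche price index uses current-period quantities as weights.
ΣP(Feb 2009)·Q(Feb 2009) = 777.85×3 + 34.64×33 + 3.43×301 + 6.02×107 = 2333.55 + 1143.12 + 1032.43 + 644.14 = 5153.24
ΣP(Jan 2009)·Q(Feb 2009) = 644.09×3 + 26.42×33 + 2.77×301 + 5.28×107 = 1932.27 + 871.86 + 833.77 + 564.96 = 4202.86
Index = 5153.24 / 4202.86 × 100 = 122.6127

122.61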